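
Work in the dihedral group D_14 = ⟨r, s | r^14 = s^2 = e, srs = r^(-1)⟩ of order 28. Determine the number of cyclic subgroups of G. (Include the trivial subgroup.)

18

A cyclic subgroup of order d is generated by each of its φ(d) elements of order d, so the cyclic subgroups of order d number (#elements of order d)/φ(d).
Cyclic subgroups by order — order 1: 1; order 2: 15; order 7: 1; order 14: 1.
Total: 18.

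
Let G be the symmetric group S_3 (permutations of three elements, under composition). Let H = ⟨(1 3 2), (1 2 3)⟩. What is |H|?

3

|⟨(1 3 2)⟩| = 3 and |⟨(1 2 3)⟩| = 3, so |H| is a multiple of lcm(3, 3) = 3 and divides |G| = 6.
Closing under the operation: H = {e, (1 2 3), (1 3 2)}, so |H| = 3.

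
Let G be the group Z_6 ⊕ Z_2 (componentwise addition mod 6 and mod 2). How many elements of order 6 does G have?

6

An element (a,b) has order lcm(ord(a), ord(b)); count pairs with lcm equal to 6.
Enumerating gives 6 such elements.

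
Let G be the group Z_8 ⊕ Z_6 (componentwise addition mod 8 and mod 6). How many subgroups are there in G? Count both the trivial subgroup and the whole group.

|G| = 48, so by Lagrange every subgroup order divides 48. Divisors: 1, 2, 3, 4, 6, 8, 12, 16, 24, 48.
Subgroups by order — order 1: 1; order 2: 3; order 3: 1; order 4: 3; order 6: 3; order 8: 3; order 12: 3; order 16: 1; order 24: 3; order 48: 1.
Total: 1 + 3 + 1 + 3 + 3 + 3 + 3 + 1 + 3 + 1 = 22.

22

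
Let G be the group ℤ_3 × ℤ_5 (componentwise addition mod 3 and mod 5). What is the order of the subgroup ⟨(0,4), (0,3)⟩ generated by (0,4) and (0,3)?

|⟨(0,4)⟩| = 5 and |⟨(0,3)⟩| = 5, so |H| is a multiple of lcm(5, 5) = 5 and divides |G| = 15.
Closing under the operation: H = {(0,0), (0,1), (0,2), (0,3), (0,4)}, so |H| = 5.

5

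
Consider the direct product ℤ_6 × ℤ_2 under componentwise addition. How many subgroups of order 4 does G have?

|G| = 12 and 4 | 12, so subgroups of order 4 are possible by Lagrange.
The subgroups of order 4 are: {(0,0), (0,1), (3,0), (3,1)}.
So G has 1 subgroup of order 4.

1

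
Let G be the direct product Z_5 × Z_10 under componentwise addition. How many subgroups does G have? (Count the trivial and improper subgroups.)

|G| = 50, so by Lagrange every subgroup order divides 50. Divisors: 1, 2, 5, 10, 25, 50.
Subgroups by order — order 1: 1; order 2: 1; order 5: 6; order 10: 6; order 25: 1; order 50: 1.
Total: 1 + 1 + 6 + 6 + 1 + 1 = 16.

16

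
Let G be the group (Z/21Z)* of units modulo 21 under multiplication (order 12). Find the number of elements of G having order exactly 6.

6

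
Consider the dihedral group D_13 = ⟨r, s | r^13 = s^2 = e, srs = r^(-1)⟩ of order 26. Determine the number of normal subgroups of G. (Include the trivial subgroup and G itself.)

3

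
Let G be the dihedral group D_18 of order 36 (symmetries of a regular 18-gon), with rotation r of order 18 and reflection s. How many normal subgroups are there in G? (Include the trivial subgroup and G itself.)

9

G has 45 subgroups. Checking conjugation-invariance by order — order 1: 1/1 normal; order 2: 1/19 normal; order 3: 1/1 normal; order 4: 0/9 normal; order 6: 1/7 normal; order 9: 1/1 normal; order 12: 0/3 normal; order 18: 3/3 normal; order 36: 1/1 normal.
Total normal subgroups: 9.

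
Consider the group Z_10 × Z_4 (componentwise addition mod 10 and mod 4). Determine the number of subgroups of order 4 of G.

3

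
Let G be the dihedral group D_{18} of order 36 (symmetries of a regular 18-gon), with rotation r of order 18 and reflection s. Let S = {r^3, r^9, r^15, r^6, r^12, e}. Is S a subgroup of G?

|S| = 6 divides |G| = 36, consistent with Lagrange.
S contains the identity, every element's inverse is in S, and S is closed under ·: it is a subgroup.
In fact S = ⟨r^15⟩.

Yes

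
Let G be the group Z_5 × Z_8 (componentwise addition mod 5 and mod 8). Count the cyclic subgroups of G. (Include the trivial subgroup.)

8

Each element a generates a cyclic subgroup ⟨a⟩; distinct elements may generate the same one (a cyclic group of order d has φ(d) generators).
Cyclic subgroups by order — order 1: 1; order 2: 1; order 4: 1; order 5: 1; order 8: 1; order 10: 1; order 20: 1; order 40: 1.
Total: 8.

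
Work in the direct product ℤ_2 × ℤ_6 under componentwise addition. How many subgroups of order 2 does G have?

3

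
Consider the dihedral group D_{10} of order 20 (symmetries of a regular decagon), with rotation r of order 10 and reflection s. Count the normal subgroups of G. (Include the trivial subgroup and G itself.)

G has 22 subgroups. Checking conjugation-invariance by order — order 1: 1/1 normal; order 2: 1/11 normal; order 4: 0/5 normal; order 5: 1/1 normal; order 10: 3/3 normal; order 20: 1/1 normal.
Total normal subgroups: 7.

7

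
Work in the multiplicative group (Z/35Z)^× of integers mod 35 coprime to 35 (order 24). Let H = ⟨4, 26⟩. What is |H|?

|⟨4⟩| = 6 and |⟨26⟩| = 6, so |H| is a multiple of lcm(6, 6) = 6 and divides |G| = 24.
Closing under the operation: H = {1, 4, 6, 9, 11, 16, 19, 24, 26, 29, 31, 34}, so |H| = 12.

12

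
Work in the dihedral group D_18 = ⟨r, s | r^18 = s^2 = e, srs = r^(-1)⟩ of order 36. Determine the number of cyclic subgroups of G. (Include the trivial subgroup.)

A cyclic subgroup of order d is generated by each of its φ(d) elements of order d, so the cyclic subgroups of order d number (#elements of order d)/φ(d).
Cyclic subgroups by order — order 1: 1; order 2: 19; order 3: 1; order 6: 1; order 9: 1; order 18: 1.
Total: 24.

24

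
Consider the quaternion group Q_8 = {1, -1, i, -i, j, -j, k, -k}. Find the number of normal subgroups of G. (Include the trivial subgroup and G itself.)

G has 6 subgroups. Checking conjugation-invariance by order — order 1: 1/1 normal; order 2: 1/1 normal; order 4: 3/3 normal; order 8: 1/1 normal.
Total normal subgroups: 6.

6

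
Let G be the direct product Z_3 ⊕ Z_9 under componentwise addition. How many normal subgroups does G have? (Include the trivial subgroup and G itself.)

10

G is abelian, so every subgroup is normal.
G has 10 subgroups in total, hence 10 normal subgroups.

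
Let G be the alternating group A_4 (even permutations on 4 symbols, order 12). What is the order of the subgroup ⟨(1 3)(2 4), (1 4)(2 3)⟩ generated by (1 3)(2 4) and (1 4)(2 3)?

|⟨(1 3)(2 4)⟩| = 2 and |⟨(1 4)(2 3)⟩| = 2, so |H| is a multiple of lcm(2, 2) = 2 and divides |G| = 12.
Closing under the operation: H = {e, (1 2)(3 4), (1 3)(2 4), (1 4)(2 3)}, so |H| = 4.

4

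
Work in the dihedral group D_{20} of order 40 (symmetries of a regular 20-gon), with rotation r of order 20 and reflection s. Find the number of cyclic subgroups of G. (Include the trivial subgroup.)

26

A cyclic subgroup of order d is generated by each of its φ(d) elements of order d, so the cyclic subgroups of order d number (#elements of order d)/φ(d).
Cyclic subgroups by order — order 1: 1; order 2: 21; order 4: 1; order 5: 1; order 10: 1; order 20: 1.
Total: 26.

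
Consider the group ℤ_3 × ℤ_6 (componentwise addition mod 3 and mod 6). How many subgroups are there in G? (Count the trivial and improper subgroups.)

|G| = 18, so by Lagrange every subgroup order divides 18. Divisors: 1, 2, 3, 6, 9, 18.
Subgroups by order — order 1: 1; order 2: 1; order 3: 4; order 6: 4; order 9: 1; order 18: 1.
Total: 1 + 1 + 4 + 4 + 1 + 1 = 12.

12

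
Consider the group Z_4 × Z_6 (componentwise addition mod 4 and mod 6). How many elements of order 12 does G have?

8

An element (a,b) has order lcm(ord(a), ord(b)); count pairs with lcm equal to 12.
Enumerating gives 8 such elements.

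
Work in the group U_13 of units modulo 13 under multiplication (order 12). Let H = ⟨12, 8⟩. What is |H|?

4

|⟨12⟩| = 2 and |⟨8⟩| = 4, so |H| is a multiple of lcm(2, 4) = 4 and divides |G| = 12.
Closing under the operation: H = {1, 5, 8, 12}, so |H| = 4.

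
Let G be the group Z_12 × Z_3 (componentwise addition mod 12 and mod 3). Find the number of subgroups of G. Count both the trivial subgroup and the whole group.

18

|G| = 36, so by Lagrange every subgroup order divides 36. Divisors: 1, 2, 3, 4, 6, 9, 12, 18, 36.
Subgroups by order — order 1: 1; order 2: 1; order 3: 4; order 4: 1; order 6: 4; order 9: 1; order 12: 4; order 18: 1; order 36: 1.
Total: 1 + 1 + 4 + 1 + 4 + 1 + 4 + 1 + 1 = 18.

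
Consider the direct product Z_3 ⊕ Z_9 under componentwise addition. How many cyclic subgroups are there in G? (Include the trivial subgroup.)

Each element a generates a cyclic subgroup ⟨a⟩; distinct elements may generate the same one (a cyclic group of order d has φ(d) generators).
Cyclic subgroups by order — order 1: 1; order 3: 4; order 9: 3.
Total: 8.

8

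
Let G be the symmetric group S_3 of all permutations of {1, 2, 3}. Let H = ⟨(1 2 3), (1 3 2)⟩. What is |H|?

|⟨(1 2 3)⟩| = 3 and |⟨(1 3 2)⟩| = 3, so |H| is a multiple of lcm(3, 3) = 3 and divides |G| = 6.
Closing under the operation: H = {e, (1 2 3), (1 3 2)}, so |H| = 3.

3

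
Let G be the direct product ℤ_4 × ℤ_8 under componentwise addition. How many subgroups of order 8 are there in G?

7

|G| = 32 and 8 | 32, so subgroups of order 8 are possible by Lagrange.
The subgroups of order 8 are: {(0,0), (0,1), (0,2), (0,3), (0,4), (0,5), (0,6), (0,7)}; {(0,0), (0,2), (0,4), (0,6), (2,0), (2,2), (2,4), (2,6)}; {(0,0), (0,2), (0,4), (0,6), (2,1), (2,3), (2,5), (2,7)}; {(0,0), (0,4), (1,0), (1,4), (2,0), (2,4), (3,0), (3,4)}; … (7 in all).
So G has 7 subgroups of order 8.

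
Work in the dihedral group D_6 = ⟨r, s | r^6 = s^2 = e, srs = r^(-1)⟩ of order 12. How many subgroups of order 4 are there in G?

|G| = 12 and 4 | 12, so subgroups of order 4 are possible by Lagrange.
The subgroups of order 4 are: {e, r^3, r^2s, r^5s}; {e, r^3, s, r^3s}; {e, r^3, rs, r^4s}.
So G has 3 subgroups of order 4.

3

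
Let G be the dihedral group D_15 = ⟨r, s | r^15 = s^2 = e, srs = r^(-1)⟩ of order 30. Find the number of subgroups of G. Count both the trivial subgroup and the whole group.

|G| = 30, so by Lagrange every subgroup order divides 30. Divisors: 1, 2, 3, 5, 6, 10, 15, 30.
Subgroups by order — order 1: 1; order 2: 15; order 3: 1; order 5: 1; order 6: 5; order 10: 3; order 15: 1; order 30: 1.
Total: 1 + 15 + 1 + 1 + 5 + 3 + 1 + 1 = 28.

28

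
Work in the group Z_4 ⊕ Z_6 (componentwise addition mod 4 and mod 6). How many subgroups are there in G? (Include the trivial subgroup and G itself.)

16

|G| = 24, so by Lagrange every subgroup order divides 24. Divisors: 1, 2, 3, 4, 6, 8, 12, 24.
Subgroups by order — order 1: 1; order 2: 3; order 3: 1; order 4: 3; order 6: 3; order 8: 1; order 12: 3; order 24: 1.
Total: 1 + 3 + 1 + 3 + 3 + 1 + 3 + 1 = 16.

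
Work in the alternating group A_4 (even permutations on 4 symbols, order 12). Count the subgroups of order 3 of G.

4

|G| = 12 and 3 | 12, so subgroups of order 3 are possible by Lagrange.
The subgroups of order 3 are: {e, (1 2 3), (1 3 2)}; {e, (1 2 4), (1 4 2)}; {e, (1 3 4), (1 4 3)}; {e, (2 3 4), (2 4 3)}.
So G has 4 subgroups of order 3.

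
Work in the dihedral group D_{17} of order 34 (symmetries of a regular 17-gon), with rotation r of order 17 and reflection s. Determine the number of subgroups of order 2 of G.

17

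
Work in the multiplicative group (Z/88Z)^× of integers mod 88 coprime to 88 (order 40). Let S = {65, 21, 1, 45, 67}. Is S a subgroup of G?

Closure fails: 65 · 67 = 43 ∉ S. So S is not a subgroup.

No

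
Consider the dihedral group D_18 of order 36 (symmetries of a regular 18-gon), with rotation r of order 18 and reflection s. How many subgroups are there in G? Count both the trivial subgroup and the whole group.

|G| = 36, so by Lagrange every subgroup order divides 36. Divisors: 1, 2, 3, 4, 6, 9, 12, 18, 36.
Subgroups by order — order 1: 1; order 2: 19; order 3: 1; order 4: 9; order 6: 7; order 9: 1; order 12: 3; order 18: 3; order 36: 1.
Total: 1 + 19 + 1 + 9 + 7 + 1 + 3 + 3 + 1 = 45.

45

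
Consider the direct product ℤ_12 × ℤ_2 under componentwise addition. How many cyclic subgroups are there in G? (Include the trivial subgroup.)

Each element a generates a cyclic subgroup ⟨a⟩; distinct elements may generate the same one (a cyclic group of order d has φ(d) generators).
Cyclic subgroups by order — order 1: 1; order 2: 3; order 3: 1; order 4: 2; order 6: 3; order 12: 2.
Total: 12.

12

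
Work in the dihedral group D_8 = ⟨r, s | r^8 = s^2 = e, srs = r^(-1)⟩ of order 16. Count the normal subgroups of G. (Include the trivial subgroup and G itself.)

G has 19 subgroups. Checking conjugation-invariance by order — order 1: 1/1 normal; order 2: 1/9 normal; order 4: 1/5 normal; order 8: 3/3 normal; order 16: 1/1 normal.
Total normal subgroups: 7.

7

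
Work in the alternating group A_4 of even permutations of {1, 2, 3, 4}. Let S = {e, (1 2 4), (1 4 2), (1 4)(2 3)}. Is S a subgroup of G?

No

Closure fails: (1 2 4) ∘ (1 4)(2 3) = (2 3 4) ∉ S. So S is not a subgroup.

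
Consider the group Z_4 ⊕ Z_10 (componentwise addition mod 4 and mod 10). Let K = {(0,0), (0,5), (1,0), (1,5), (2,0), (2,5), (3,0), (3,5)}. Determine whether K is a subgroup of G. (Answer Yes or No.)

|K| = 8 divides |G| = 40, consistent with Lagrange.
K contains the identity, every element's inverse is in K, and K is closed under +: it is a subgroup.

Yes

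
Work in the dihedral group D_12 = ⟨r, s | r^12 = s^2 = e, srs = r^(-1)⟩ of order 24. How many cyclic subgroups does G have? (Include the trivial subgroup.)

Each element a generates a cyclic subgroup ⟨a⟩; distinct elements may generate the same one (a cyclic group of order d has φ(d) generators).
Cyclic subgroups by order — order 1: 1; order 2: 13; order 3: 1; order 4: 1; order 6: 1; order 12: 1.
Total: 18.

18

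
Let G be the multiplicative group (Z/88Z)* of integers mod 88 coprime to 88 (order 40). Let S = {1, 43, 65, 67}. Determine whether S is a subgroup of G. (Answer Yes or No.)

Yes

|S| = 4 divides |G| = 40, consistent with Lagrange.
S contains the identity, every element's inverse is in S, and S is closed under ·: it is a subgroup.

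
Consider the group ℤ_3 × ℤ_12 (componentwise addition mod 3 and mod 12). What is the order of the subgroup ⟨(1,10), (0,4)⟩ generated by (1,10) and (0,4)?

18

|⟨(1,10)⟩| = 6 and |⟨(0,4)⟩| = 3, so |H| is a multiple of lcm(6, 3) = 6 and divides |G| = 36.
Closing under the operation: H = {(0,0), (0,2), (0,4), (0,6), (0,8), (0,10), (1,0), (1,2), (1,4), (1,6), (1,8), (1,10), (2,0), (2,2), (2,4), (2,6), (2,8), (2,10)}, so |H| = 18.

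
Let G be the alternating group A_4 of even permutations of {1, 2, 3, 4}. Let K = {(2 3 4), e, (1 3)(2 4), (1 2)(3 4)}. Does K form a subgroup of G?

No

(2 3 4) ∈ K but its inverse (2 4 3) ∉ K, so K is not a subgroup.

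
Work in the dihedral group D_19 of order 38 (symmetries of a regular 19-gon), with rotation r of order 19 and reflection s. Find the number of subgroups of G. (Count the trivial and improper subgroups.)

22

|G| = 38, so by Lagrange every subgroup order divides 38. Divisors: 1, 2, 19, 38.
Subgroups by order — order 1: 1; order 2: 19; order 19: 1; order 38: 1.
Total: 1 + 19 + 1 + 1 = 22.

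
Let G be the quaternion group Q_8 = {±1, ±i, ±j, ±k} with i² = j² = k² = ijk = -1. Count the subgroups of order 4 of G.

|G| = 8 and 4 | 8, so subgroups of order 4 are possible by Lagrange.
The subgroups of order 4 are: {1, -1, i, -i}; {1, -1, j, -j}; {1, -1, k, -k}.
So G has 3 subgroups of order 4.

3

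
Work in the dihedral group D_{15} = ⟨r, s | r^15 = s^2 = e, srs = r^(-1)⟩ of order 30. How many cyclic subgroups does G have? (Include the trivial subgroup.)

Group the elements of G by the cyclic subgroup they generate; each cyclic subgroup of order d accounts for φ(d) elements.
Cyclic subgroups by order — order 1: 1; order 2: 15; order 3: 1; order 5: 1; order 15: 1.
Total: 19.

19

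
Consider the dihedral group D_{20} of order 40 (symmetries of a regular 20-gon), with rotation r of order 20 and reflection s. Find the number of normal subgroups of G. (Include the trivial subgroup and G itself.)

G has 48 subgroups. Checking conjugation-invariance by order — order 1: 1/1 normal; order 2: 1/21 normal; order 4: 1/11 normal; order 5: 1/1 normal; order 8: 0/5 normal; order 10: 1/5 normal; order 20: 3/3 normal; order 40: 1/1 normal.
Total normal subgroups: 9.

9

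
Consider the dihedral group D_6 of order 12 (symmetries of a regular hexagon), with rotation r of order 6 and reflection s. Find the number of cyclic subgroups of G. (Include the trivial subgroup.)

Each element a generates a cyclic subgroup ⟨a⟩; distinct elements may generate the same one (a cyclic group of order d has φ(d) generators).
Cyclic subgroups by order — order 1: 1; order 2: 7; order 3: 1; order 6: 1.
Total: 10.

10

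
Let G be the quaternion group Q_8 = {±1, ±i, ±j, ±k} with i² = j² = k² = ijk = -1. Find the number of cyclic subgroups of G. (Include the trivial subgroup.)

Group the elements of G by the cyclic subgroup they generate; each cyclic subgroup of order d accounts for φ(d) elements.
Cyclic subgroups by order — order 1: 1; order 2: 1; order 4: 3.
Total: 5.

5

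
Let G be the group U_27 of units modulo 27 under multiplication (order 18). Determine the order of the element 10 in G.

Compute successive powers of 10 mod 27: 10, 19, 1; 10^3 ≡ 1 (mod 27).
So |⟨10⟩| = 3.

3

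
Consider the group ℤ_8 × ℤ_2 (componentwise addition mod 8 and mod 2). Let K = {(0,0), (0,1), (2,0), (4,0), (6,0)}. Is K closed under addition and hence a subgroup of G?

No

|K| = 5 does not divide |G| = 16, so by Lagrange K is not a subgroup.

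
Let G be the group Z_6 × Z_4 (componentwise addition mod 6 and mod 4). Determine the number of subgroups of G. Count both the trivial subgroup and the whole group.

16

|G| = 24, so by Lagrange every subgroup order divides 24. Divisors: 1, 2, 3, 4, 6, 8, 12, 24.
Subgroups by order — order 1: 1; order 2: 3; order 3: 1; order 4: 3; order 6: 3; order 8: 1; order 12: 3; order 24: 1.
Total: 1 + 3 + 1 + 3 + 3 + 1 + 3 + 1 = 16.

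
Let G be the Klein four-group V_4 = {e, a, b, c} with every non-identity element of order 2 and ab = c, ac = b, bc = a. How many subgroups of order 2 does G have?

|G| = 4 and 2 | 4, so subgroups of order 2 are possible by Lagrange.
The subgroups of order 2 are: {e, a}; {e, b}; {e, c}.
So G has 3 subgroups of order 2.

3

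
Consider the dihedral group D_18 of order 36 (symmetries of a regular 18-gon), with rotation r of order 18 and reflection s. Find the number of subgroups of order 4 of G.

|G| = 36 and 4 | 36, so subgroups of order 4 are possible by Lagrange.
The subgroups of order 4 are: {e, r^9, rs, r^10s}; {e, r^9, r^2s, r^11s}; {e, r^9, r^3s, r^12s}; {e, r^9, r^4s, r^13s}; … (9 in all).
So G has 9 subgroups of order 4.

9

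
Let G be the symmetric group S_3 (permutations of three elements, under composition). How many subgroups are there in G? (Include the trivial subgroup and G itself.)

6

|G| = 6, so by Lagrange every subgroup order divides 6. Divisors: 1, 2, 3, 6.
Subgroups by order — order 1: 1; order 2: 3; order 3: 1; order 6: 1.
Total: 1 + 3 + 1 + 1 = 6.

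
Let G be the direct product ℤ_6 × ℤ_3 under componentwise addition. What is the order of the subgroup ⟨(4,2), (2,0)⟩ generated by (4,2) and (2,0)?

9

|⟨(4,2)⟩| = 3 and |⟨(2,0)⟩| = 3, so |H| is a multiple of lcm(3, 3) = 3 and divides |G| = 18.
Closing under the operation: H = {(0,0), (0,1), (0,2), (2,0), (2,1), (2,2), (4,0), (4,1), (4,2)}, so |H| = 9.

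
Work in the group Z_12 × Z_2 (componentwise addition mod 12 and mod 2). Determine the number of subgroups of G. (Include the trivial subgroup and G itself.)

|G| = 24, so by Lagrange every subgroup order divides 24. Divisors: 1, 2, 3, 4, 6, 8, 12, 24.
Subgroups by order — order 1: 1; order 2: 3; order 3: 1; order 4: 3; order 6: 3; order 8: 1; order 12: 3; order 24: 1.
Total: 1 + 3 + 1 + 3 + 3 + 1 + 3 + 1 = 16.

16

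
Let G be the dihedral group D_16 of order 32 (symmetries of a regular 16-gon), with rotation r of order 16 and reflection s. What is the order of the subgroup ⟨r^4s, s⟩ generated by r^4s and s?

|⟨r^4s⟩| = 2 and |⟨s⟩| = 2, so |H| is a multiple of lcm(2, 2) = 2 and divides |G| = 32.
Closing under the operation: H = {e, r^4, r^8, r^12, s, r^4s, r^8s, r^12s}, so |H| = 8.

8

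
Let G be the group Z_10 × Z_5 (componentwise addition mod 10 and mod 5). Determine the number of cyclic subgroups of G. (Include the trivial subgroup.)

Group the elements of G by the cyclic subgroup they generate; each cyclic subgroup of order d accounts for φ(d) elements.
Cyclic subgroups by order — order 1: 1; order 2: 1; order 5: 6; order 10: 6.
Total: 14.

14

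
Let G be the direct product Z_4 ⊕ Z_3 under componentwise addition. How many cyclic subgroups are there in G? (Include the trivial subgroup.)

6

Each element a generates a cyclic subgroup ⟨a⟩; distinct elements may generate the same one (a cyclic group of order d has φ(d) generators).
Cyclic subgroups by order — order 1: 1; order 2: 1; order 3: 1; order 4: 1; order 6: 1; order 12: 1.
Total: 6.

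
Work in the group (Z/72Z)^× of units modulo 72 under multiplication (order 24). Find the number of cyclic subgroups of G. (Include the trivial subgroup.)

A cyclic subgroup of order d is generated by each of its φ(d) elements of order d, so the cyclic subgroups of order d number (#elements of order d)/φ(d).
Cyclic subgroups by order — order 1: 1; order 2: 7; order 3: 1; order 6: 7.
Total: 16.

16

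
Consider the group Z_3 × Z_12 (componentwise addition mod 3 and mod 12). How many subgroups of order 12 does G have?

|G| = 36 and 12 | 36, so subgroups of order 12 are possible by Lagrange.
The subgroups of order 12 are: {(0,0), (0,1), (0,2), (0,3), (0,4), (0,5), (0,6), (0,7), (0,8), (0,9), (0,10), (0,11)}; {(0,0), (0,3), (0,6), (0,9), (1,0), (1,3), (1,6), (1,9), (2,0), (2,3), (2,6), (2,9)}; {(0,0), (0,3), (0,6), (0,9), (1,1), (1,4), (1,7), (1,10), (2,2), (2,5), (2,8), (2,11)}; {(0,0), (0,3), (0,6), (0,9), (1,2), (1,5), (1,8), (1,11), (2,1), (2,4), (2,7), (2,10)}.
So G has 4 subgroups of order 12.

4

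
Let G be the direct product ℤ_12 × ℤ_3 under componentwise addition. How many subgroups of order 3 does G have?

|G| = 36 and 3 | 36, so subgroups of order 3 are possible by Lagrange.
The subgroups of order 3 are: {(0,0), (0,1), (0,2)}; {(0,0), (4,0), (8,0)}; {(0,0), (4,1), (8,2)}; {(0,0), (4,2), (8,1)}.
So G has 4 subgroups of order 3.

4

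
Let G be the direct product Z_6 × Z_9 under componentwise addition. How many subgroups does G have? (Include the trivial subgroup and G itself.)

|G| = 54, so by Lagrange every subgroup order divides 54. Divisors: 1, 2, 3, 6, 9, 18, 27, 54.
Subgroups by order — order 1: 1; order 2: 1; order 3: 4; order 6: 4; order 9: 4; order 18: 4; order 27: 1; order 54: 1.
Total: 1 + 1 + 4 + 4 + 4 + 4 + 1 + 1 = 20.

20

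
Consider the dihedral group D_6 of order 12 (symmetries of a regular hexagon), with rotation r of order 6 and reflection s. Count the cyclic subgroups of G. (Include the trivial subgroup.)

A cyclic subgroup of order d is generated by each of its φ(d) elements of order d, so the cyclic subgroups of order d number (#elements of order d)/φ(d).
Cyclic subgroups by order — order 1: 1; order 2: 7; order 3: 1; order 6: 1.
Total: 10.

10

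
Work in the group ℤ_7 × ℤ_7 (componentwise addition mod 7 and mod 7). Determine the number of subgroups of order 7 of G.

|G| = 49 and 7 | 49, so subgroups of order 7 are possible by Lagrange.
The subgroups of order 7 are: {(0,0), (0,1), (0,2), (0,3), (0,4), (0,5), (0,6)}; {(0,0), (1,0), (2,0), (3,0), (4,0), (5,0), (6,0)}; {(0,0), (1,1), (2,2), (3,3), (4,4), (5,5), (6,6)}; {(0,0), (1,2), (2,4), (3,6), (4,1), (5,3), (6,5)}; … (8 in all).
So G has 8 subgroups of order 7.

8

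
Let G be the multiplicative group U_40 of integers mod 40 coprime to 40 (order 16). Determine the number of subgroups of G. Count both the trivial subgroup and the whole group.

27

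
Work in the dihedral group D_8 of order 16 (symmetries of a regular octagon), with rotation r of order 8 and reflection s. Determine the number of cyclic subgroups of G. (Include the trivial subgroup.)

12

Each element a generates a cyclic subgroup ⟨a⟩; distinct elements may generate the same one (a cyclic group of order d has φ(d) generators).
Cyclic subgroups by order — order 1: 1; order 2: 9; order 4: 1; order 8: 1.
Total: 12.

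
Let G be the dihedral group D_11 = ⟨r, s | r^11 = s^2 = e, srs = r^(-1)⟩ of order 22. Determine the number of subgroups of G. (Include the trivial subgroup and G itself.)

14

|G| = 22, so by Lagrange every subgroup order divides 22. Divisors: 1, 2, 11, 22.
Subgroups by order — order 1: 1; order 2: 11; order 11: 1; order 22: 1.
Total: 1 + 11 + 1 + 1 = 14.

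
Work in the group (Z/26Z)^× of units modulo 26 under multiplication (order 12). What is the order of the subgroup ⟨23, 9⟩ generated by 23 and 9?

6

|⟨23⟩| = 6 and |⟨9⟩| = 3, so |H| is a multiple of lcm(6, 3) = 6 and divides |G| = 12.
Closing under the operation: H = {1, 3, 9, 17, 23, 25}, so |H| = 6.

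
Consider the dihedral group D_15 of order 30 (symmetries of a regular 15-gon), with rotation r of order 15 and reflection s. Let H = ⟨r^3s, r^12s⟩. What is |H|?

10

|⟨r^3s⟩| = 2 and |⟨r^12s⟩| = 2, so |H| is a multiple of lcm(2, 2) = 2 and divides |G| = 30.
Closing under the operation: H = {e, r^3, r^6, r^9, r^12, s, r^3s, r^6s, r^9s, r^12s}, so |H| = 10.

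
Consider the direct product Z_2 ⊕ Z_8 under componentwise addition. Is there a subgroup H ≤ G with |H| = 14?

14 does not divide |G| = 16, so by Lagrange no subgroup of order 14 exists.

No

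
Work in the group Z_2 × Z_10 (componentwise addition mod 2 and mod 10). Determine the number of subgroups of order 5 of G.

1

|G| = 20 and 5 | 20, so subgroups of order 5 are possible by Lagrange.
The subgroups of order 5 are: {(0,0), (0,2), (0,4), (0,6), (0,8)}.
So G has 1 subgroup of order 5.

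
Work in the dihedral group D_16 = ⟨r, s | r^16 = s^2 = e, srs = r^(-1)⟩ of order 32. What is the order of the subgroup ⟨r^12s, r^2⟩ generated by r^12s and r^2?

|⟨r^12s⟩| = 2 and |⟨r^2⟩| = 8, so |H| is a multiple of lcm(2, 8) = 8 and divides |G| = 32.
Closing under the operation: H = {e, r^2, r^4, r^6, r^8, r^10, r^12, r^14, s, r^2s, r^4s, r^6s, r^8s, r^10s, r^12s, r^14s}, so |H| = 16.

16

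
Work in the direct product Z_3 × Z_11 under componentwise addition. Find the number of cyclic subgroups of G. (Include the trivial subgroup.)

Group the elements of G by the cyclic subgroup they generate; each cyclic subgroup of order d accounts for φ(d) elements.
Cyclic subgroups by order — order 1: 1; order 3: 1; order 11: 1; order 33: 1.
Total: 4.

4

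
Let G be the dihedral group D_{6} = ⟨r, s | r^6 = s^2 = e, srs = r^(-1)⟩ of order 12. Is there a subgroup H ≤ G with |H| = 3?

Yes

3 | 12. A subgroup of order 3 is {e, r^2, r^4}.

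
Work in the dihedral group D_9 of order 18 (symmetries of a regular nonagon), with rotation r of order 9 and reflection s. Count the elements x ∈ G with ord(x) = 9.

6

The elements of order 9 are: r, r^2, r^4, r^5, r^7, r^8.
That's 6.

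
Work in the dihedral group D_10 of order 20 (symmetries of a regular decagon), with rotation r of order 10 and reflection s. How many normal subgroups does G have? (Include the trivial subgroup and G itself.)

G has 22 subgroups. Checking conjugation-invariance by order — order 1: 1/1 normal; order 2: 1/11 normal; order 4: 0/5 normal; order 5: 1/1 normal; order 10: 3/3 normal; order 20: 1/1 normal.
Total normal subgroups: 7.

7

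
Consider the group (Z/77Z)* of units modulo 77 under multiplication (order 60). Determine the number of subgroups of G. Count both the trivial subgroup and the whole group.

20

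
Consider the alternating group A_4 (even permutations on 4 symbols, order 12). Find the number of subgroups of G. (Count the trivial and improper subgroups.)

10

|G| = 12, so by Lagrange every subgroup order divides 12. Divisors: 1, 2, 3, 4, 6, 12.
Subgroups by order — order 1: 1; order 2: 3; order 3: 4; order 4: 1; order 6: 0; order 12: 1.
Total: 1 + 3 + 4 + 1 + 0 + 1 = 10.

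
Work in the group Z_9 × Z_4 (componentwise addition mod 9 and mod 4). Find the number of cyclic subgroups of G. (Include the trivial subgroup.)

9

Each element a generates a cyclic subgroup ⟨a⟩; distinct elements may generate the same one (a cyclic group of order d has φ(d) generators).
Cyclic subgroups by order — order 1: 1; order 2: 1; order 3: 1; order 4: 1; order 6: 1; order 9: 1; order 12: 1; order 18: 1; order 36: 1.
Total: 9.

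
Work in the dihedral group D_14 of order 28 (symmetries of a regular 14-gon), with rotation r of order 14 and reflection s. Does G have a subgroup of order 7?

7 | 28. A subgroup of order 7 is {e, r^2, r^4, r^6, r^8, r^10, r^12}.

Yes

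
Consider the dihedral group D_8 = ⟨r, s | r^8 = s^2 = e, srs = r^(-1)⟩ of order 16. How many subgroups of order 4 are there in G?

5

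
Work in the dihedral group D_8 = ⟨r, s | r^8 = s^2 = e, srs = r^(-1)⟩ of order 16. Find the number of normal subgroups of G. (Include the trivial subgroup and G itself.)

7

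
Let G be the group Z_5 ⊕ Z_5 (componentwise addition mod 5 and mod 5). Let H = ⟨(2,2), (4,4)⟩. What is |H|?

5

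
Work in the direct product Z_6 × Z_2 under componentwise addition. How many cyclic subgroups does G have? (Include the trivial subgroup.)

8

Each element a generates a cyclic subgroup ⟨a⟩; distinct elements may generate the same one (a cyclic group of order d has φ(d) generators).
Cyclic subgroups by order — order 1: 1; order 2: 3; order 3: 1; order 6: 3.
Total: 8.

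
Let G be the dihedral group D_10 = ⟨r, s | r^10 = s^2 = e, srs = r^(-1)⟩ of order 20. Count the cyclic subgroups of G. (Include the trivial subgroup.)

Group the elements of G by the cyclic subgroup they generate; each cyclic subgroup of order d accounts for φ(d) elements.
Cyclic subgroups by order — order 1: 1; order 2: 11; order 5: 1; order 10: 1.
Total: 14.

14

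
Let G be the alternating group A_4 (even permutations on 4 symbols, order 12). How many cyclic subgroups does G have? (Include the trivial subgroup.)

Each element a generates a cyclic subgroup ⟨a⟩; distinct elements may generate the same one (a cyclic group of order d has φ(d) generators).
Cyclic subgroups by order — order 1: 1; order 2: 3; order 3: 4.
Total: 8.

8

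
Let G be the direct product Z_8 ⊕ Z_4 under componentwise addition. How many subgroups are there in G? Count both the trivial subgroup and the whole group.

|G| = 32, so by Lagrange every subgroup order divides 32. Divisors: 1, 2, 4, 8, 16, 32.
Subgroups by order — order 1: 1; order 2: 3; order 4: 7; order 8: 7; order 16: 3; order 32: 1.
Total: 1 + 3 + 7 + 7 + 3 + 1 = 22.

22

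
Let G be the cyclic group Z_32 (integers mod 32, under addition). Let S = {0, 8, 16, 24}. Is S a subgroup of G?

Yes

|S| = 4 divides |G| = 32, consistent with Lagrange.
S contains the identity, every element's inverse is in S, and S is closed under +: it is a subgroup.
In fact S = ⟨8⟩.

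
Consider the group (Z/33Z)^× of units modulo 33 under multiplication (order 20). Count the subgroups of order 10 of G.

3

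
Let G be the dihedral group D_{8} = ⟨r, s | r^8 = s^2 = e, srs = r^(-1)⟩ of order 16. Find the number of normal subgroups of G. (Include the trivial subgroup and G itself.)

7

G has 19 subgroups. Checking conjugation-invariance by order — order 1: 1/1 normal; order 2: 1/9 normal; order 4: 1/5 normal; order 8: 3/3 normal; order 16: 1/1 normal.
Total normal subgroups: 7.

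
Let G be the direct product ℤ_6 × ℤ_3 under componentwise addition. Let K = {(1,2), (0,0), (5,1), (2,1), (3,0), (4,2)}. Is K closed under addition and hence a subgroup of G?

|K| = 6 divides |G| = 18, consistent with Lagrange.
K contains the identity, every element's inverse is in K, and K is closed under +: it is a subgroup.
In fact K = ⟨(1,2)⟩.

Yes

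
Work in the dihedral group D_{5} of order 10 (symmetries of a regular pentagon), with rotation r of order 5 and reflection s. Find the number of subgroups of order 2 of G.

5

|G| = 10 and 2 | 10, so subgroups of order 2 are possible by Lagrange.
The subgroups of order 2 are: {e, r^2s}; {e, r^3s}; {e, r^4s}; {e, rs}; … (5 in all).
So G has 5 subgroups of order 2.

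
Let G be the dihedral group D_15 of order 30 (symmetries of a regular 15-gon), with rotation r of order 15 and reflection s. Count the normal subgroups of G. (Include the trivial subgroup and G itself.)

G has 28 subgroups. Checking conjugation-invariance by order — order 1: 1/1 normal; order 2: 0/15 normal; order 3: 1/1 normal; order 5: 1/1 normal; order 6: 0/5 normal; order 10: 0/3 normal; order 15: 1/1 normal; order 30: 1/1 normal.
Total normal subgroups: 5.

5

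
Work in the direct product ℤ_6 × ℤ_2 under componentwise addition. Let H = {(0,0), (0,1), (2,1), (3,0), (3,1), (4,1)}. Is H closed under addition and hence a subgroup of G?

No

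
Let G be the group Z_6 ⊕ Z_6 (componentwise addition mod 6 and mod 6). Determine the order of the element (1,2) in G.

The order of (1,2) in Z_6 × Z_6 is lcm(ord(1) in Z_6, ord(2) in Z_6).
ord(1) = 6 and ord(2) = 3, so |⟨(1,2)⟩| = lcm(6, 3) = 6.

6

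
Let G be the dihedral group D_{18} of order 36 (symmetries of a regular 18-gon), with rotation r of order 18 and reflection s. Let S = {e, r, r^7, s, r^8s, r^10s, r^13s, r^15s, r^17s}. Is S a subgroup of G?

No

r^7 ∈ S but its inverse r^11 ∉ S, so S is not a subgroup.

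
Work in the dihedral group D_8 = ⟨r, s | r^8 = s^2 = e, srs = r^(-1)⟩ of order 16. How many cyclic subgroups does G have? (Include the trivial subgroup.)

Each element a generates a cyclic subgroup ⟨a⟩; distinct elements may generate the same one (a cyclic group of order d has φ(d) generators).
Cyclic subgroups by order — order 1: 1; order 2: 9; order 4: 1; order 8: 1.
Total: 12.

12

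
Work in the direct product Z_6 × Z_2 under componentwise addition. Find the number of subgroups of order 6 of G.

|G| = 12 and 6 | 12, so subgroups of order 6 are possible by Lagrange.
The subgroups of order 6 are: {(0,0), (0,1), (2,0), (2,1), (4,0), (4,1)}; {(0,0), (1,0), (2,0), (3,0), (4,0), (5,0)}; {(0,0), (1,1), (2,0), (3,1), (4,0), (5,1)}.
So G has 3 subgroups of order 6.

3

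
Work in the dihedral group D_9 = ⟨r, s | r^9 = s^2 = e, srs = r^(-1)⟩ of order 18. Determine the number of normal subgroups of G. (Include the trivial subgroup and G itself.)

4

G has 16 subgroups. Checking conjugation-invariance by order — order 1: 1/1 normal; order 2: 0/9 normal; order 3: 1/1 normal; order 6: 0/3 normal; order 9: 1/1 normal; order 18: 1/1 normal.
Total normal subgroups: 4.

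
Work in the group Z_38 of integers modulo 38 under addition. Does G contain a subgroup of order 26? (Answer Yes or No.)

No

26 does not divide |G| = 38, so by Lagrange no subgroup of order 26 exists.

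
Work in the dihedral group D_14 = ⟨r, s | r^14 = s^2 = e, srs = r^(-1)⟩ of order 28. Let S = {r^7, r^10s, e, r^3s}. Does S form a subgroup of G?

Yes

|S| = 4 divides |G| = 28, consistent with Lagrange.
S contains the identity, every element's inverse is in S, and S is closed under ·: it is a subgroup.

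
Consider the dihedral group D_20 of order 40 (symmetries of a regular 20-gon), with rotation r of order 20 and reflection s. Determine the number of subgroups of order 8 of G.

|G| = 40 and 8 | 40, so subgroups of order 8 are possible by Lagrange.
The subgroups of order 8 are: {e, r^5, r^10, r^15, s, r^5s, r^10s, r^15s}; {e, r^5, r^10, r^15, rs, r^6s, r^11s, r^16s}; {e, r^5, r^10, r^15, r^2s, r^7s, r^12s, r^17s}; {e, r^5, r^10, r^15, r^3s, r^8s, r^13s, r^18s}; … (5 in all).
So G has 5 subgroups of order 8.

5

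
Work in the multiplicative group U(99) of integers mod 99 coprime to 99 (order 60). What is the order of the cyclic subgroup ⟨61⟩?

Compute successive powers of 61 mod 99: 61, 58, 73, 97, 76, 82, 52, 4, …; 61^30 ≡ 1 (mod 99).
So |⟨61⟩| = 30.

30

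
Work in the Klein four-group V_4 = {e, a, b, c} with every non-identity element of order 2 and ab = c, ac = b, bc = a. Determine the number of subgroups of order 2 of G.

|G| = 4 and 2 | 4, so subgroups of order 2 are possible by Lagrange.
The subgroups of order 2 are: {e, a}; {e, b}; {e, c}.
So G has 3 subgroups of order 2.

3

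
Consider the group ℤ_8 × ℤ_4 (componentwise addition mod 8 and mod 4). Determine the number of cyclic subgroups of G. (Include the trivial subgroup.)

Each element a generates a cyclic subgroup ⟨a⟩; distinct elements may generate the same one (a cyclic group of order d has φ(d) generators).
Cyclic subgroups by order — order 1: 1; order 2: 3; order 4: 6; order 8: 4.
Total: 14.

14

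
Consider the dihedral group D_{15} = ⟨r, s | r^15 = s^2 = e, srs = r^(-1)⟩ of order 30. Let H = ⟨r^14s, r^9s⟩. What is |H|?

|⟨r^14s⟩| = 2 and |⟨r^9s⟩| = 2, so |H| is a multiple of lcm(2, 2) = 2 and divides |G| = 30.
Closing under the operation: H = {e, r^5, r^10, r^4s, r^9s, r^14s}, so |H| = 6.

6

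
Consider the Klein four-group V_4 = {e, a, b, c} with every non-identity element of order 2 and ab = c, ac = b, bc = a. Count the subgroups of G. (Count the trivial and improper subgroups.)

5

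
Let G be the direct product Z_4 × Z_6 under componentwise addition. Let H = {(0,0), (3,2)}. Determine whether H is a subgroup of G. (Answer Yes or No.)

(3,2) ∈ H but its inverse (1,4) ∉ H, so H is not a subgroup.

No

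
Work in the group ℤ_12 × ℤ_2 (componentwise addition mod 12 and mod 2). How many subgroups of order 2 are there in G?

|G| = 24 and 2 | 24, so subgroups of order 2 are possible by Lagrange.
The subgroups of order 2 are: {(0,0), (0,1)}; {(0,0), (6,0)}; {(0,0), (6,1)}.
So G has 3 subgroups of order 2.

3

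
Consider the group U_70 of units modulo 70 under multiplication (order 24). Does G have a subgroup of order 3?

3 | 24. A subgroup of order 3 is {1, 11, 51}.

Yes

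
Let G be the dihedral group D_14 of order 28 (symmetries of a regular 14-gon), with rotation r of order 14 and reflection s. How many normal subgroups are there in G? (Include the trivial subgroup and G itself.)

7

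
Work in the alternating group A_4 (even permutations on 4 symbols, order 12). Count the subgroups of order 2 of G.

3

|G| = 12 and 2 | 12, so subgroups of order 2 are possible by Lagrange.
The subgroups of order 2 are: {e, (1 2)(3 4)}; {e, (1 3)(2 4)}; {e, (1 4)(2 3)}.
So G has 3 subgroups of order 2.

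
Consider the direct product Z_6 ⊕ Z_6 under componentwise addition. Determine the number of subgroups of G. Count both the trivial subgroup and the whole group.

|G| = 36, so by Lagrange every subgroup order divides 36. Divisors: 1, 2, 3, 4, 6, 9, 12, 18, 36.
Subgroups by order — order 1: 1; order 2: 3; order 3: 4; order 4: 1; order 6: 12; order 9: 1; order 12: 4; order 18: 3; order 36: 1.
Total: 1 + 3 + 4 + 1 + 12 + 1 + 4 + 3 + 1 = 30.

30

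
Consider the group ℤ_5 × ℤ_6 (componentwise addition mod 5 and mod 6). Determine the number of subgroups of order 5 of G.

1

|G| = 30 and 5 | 30, so subgroups of order 5 are possible by Lagrange.
The subgroups of order 5 are: {(0,0), (1,0), (2,0), (3,0), (4,0)}.
So G has 1 subgroup of order 5.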